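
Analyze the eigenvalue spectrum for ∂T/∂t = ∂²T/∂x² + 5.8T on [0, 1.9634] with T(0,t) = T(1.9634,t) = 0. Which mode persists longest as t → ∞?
Eigenvalues: λₙ = n²π²/1.9634² - 5.8.
First three modes:
  n=1: λ₁ = π²/1.9634² - 5.8 ≈ -3.24
  n=2: λ₂ = 4π²/1.9634² - 5.8 ≈ 4.441
  n=3: λ₃ = 9π²/1.9634² - 5.8 ≈ 17.242
Since π²/1.9634² ≈ 2.56 < 5.8, λ₁ < 0.
The n=1 mode grows fastest (−λₙ is largest for n=1) → dominates.
Asymptotic: T ~ c₁ sin(πx/1.9634) e^{3.24t} (exponential growth at rate −λ₁ ≈ 3.24).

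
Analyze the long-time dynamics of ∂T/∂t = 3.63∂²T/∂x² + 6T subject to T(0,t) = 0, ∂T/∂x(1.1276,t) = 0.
Long-time behavior: T → 0. Diffusion dominates reaction (r=6 < κπ²/(4L²)≈7.04); solution decays.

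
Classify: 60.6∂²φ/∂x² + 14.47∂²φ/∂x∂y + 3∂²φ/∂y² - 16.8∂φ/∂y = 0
Elliptic (discriminant = -517.8191).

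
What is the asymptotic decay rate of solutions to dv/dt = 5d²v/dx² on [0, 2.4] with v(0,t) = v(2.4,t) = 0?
Eigenvalues: λₙ = 5n²π²/2.4².
First three modes:
  n=1: λ₁ = 5π²/2.4² ≈ 8.567
  n=2: λ₂ = 20π²/2.4² ≈ 34.269 (4× faster decay)
  n=3: λ₃ = 45π²/2.4² ≈ 77.106 (9× faster decay)
As t → ∞, higher modes decay exponentially faster. The n=1 mode dominates: v ~ c₁ sin(πx/2.4) e^{-λ₁t}.
Decay rate: λ₁ = 5π²/2.4² ≈ 8.567.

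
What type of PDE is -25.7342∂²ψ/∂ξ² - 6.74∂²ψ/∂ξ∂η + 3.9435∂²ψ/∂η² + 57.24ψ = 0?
With A = -25.7342, B = -6.74, C = 3.9435, the discriminant is 451.3588708. This is a hyperbolic PDE.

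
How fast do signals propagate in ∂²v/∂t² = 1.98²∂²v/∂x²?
Speed = 1.98. Information travels along characteristics x = x₀ ± 1.98t.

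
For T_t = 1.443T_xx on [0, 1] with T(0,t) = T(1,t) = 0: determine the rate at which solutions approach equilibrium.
Eigenvalues: λₙ = 1.443n²π².
First three modes:
  n=1: λ₁ = 1.443π² ≈ 14.242
  n=2: λ₂ = 5.772π² ≈ 56.967 (4× faster decay)
  n=3: λ₃ = 12.987π² ≈ 128.177 (9× faster decay)
As t → ∞, higher modes decay exponentially faster. The n=1 mode dominates: T ~ c₁ sin(πx) e^{-λ₁t}.
Decay rate: λ₁ = 1.443π² ≈ 14.242.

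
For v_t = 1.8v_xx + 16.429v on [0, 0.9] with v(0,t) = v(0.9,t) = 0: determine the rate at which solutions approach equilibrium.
Eigenvalues: λₙ = 1.8n²π²/0.9² - 16.429.
First three modes:
  n=1: λ₁ = 1.8π²/0.9² - 16.429 ≈ 5.503
  n=2: λ₂ = 7.2π²/0.9² - 16.429 ≈ 71.301
  n=3: λ₃ = 16.2π²/0.9² - 16.429 ≈ 180.963
Since 1.8π²/0.9² ≈ 21.932 > 16.429, all λₙ > 0.
The n=1 mode decays slowest → dominates as t → ∞.
Asymptotic: v ~ c₁ sin(πx/0.9) e^{-λ₁t} with decay rate λ₁ ≈ 5.503.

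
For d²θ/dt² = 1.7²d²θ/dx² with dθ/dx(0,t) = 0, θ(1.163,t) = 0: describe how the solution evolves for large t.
θ oscillates (no decay). Energy is conserved; the solution oscillates indefinitely as standing waves.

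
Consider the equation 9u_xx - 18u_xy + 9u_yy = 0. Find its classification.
Parabolic. (A = 9, B = -18, C = 9 gives B² - 4AC = 0.)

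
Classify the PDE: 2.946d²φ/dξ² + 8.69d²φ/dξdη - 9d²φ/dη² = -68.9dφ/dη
Rewriting in standard form: 2.946d²φ/dξ² + 8.69d²φ/dξdη - 9d²φ/dη² + 68.9dφ/dη = 0. A = 2.946, B = 8.69, C = -9. Discriminant B² - 4AC = 181.5721. Since 181.5721 > 0, hyperbolic.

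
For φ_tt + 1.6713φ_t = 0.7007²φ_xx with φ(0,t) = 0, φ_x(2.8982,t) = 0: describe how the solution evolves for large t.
φ → 0. Damping (γ=1.6713) dissipates energy; oscillations decay exponentially.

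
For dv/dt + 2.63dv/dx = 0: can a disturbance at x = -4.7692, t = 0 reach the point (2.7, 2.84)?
Yes. The characteristic through (2.7, 2.84) passes through x = -4.7692.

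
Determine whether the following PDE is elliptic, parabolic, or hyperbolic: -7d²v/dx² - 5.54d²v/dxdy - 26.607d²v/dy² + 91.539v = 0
Coefficients: A = -7, B = -5.54, C = -26.607. B² - 4AC = -714.3044, which is negative, so the equation is elliptic.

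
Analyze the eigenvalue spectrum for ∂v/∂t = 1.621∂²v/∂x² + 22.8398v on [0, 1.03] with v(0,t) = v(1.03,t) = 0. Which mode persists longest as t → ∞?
Eigenvalues: λₙ = 1.621n²π²/1.03² - 22.8398.
First three modes:
  n=1: λ₁ = 1.621π²/1.03² - 22.8398 ≈ -7.76
  n=2: λ₂ = 6.484π²/1.03² - 22.8398 ≈ 37.481
  n=3: λ₃ = 14.589π²/1.03² - 22.8398 ≈ 112.882
Since 1.621π²/1.03² ≈ 15.08 < 22.8398, λ₁ < 0.
The n=1 mode grows fastest (−λₙ is largest for n=1) → dominates.
Asymptotic: v ~ c₁ sin(πx/1.03) e^{7.76t} (exponential growth at rate −λ₁ ≈ 7.76).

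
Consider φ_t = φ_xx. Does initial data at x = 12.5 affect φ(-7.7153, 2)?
Yes, for any finite x. The heat equation has infinite propagation speed, so all initial data affects all points at any t > 0.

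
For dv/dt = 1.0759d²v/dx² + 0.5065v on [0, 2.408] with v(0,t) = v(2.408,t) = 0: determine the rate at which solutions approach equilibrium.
Eigenvalues: λₙ = 1.0759n²π²/2.408² - 0.5065.
First three modes:
  n=1: λ₁ = 1.0759π²/2.408² - 0.5065 ≈ 1.325
  n=2: λ₂ = 4.3036π²/2.408² - 0.5065 ≈ 6.819
  n=3: λ₃ = 9.6831π²/2.408² - 0.5065 ≈ 15.975
Since 1.0759π²/2.408² ≈ 1.831 > 0.5065, all λₙ > 0.
The n=1 mode decays slowest → dominates as t → ∞.
Asymptotic: v ~ c₁ sin(πx/2.408) e^{-λ₁t} with decay rate λ₁ ≈ 1.325.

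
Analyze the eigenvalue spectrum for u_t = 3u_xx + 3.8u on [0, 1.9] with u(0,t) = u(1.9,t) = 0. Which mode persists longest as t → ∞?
Eigenvalues: λₙ = 3n²π²/1.9² - 3.8.
First three modes:
  n=1: λ₁ = 3π²/1.9² - 3.8 ≈ 4.402
  n=2: λ₂ = 12π²/1.9² - 3.8 ≈ 29.008
  n=3: λ₃ = 27π²/1.9² - 3.8 ≈ 70.017
Since 3π²/1.9² ≈ 8.202 > 3.8, all λₙ > 0.
The n=1 mode decays slowest → dominates as t → ∞.
Asymptotic: u ~ c₁ sin(πx/1.9) e^{-λ₁t} with decay rate λ₁ ≈ 4.402.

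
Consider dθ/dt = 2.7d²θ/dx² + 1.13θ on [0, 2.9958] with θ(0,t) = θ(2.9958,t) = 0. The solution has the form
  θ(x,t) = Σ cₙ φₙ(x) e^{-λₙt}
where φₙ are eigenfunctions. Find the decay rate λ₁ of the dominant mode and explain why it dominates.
Eigenvalues: λₙ = 2.7n²π²/2.9958² - 1.13.
First three modes:
  n=1: λ₁ = 2.7π²/2.9958² - 1.13 ≈ 1.839
  n=2: λ₂ = 10.8π²/2.9958² - 1.13 ≈ 10.747
  n=3: λ₃ = 24.3π²/2.9958² - 1.13 ≈ 25.593
Since 2.7π²/2.9958² ≈ 2.969 > 1.13, all λₙ > 0.
The n=1 mode decays slowest → dominates as t → ∞.
Asymptotic: θ ~ c₁ sin(πx/2.9958) e^{-λ₁t} with decay rate λ₁ ≈ 1.839.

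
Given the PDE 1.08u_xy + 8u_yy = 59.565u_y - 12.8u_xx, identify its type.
Rewriting in standard form: 12.8u_xx + 1.08u_xy + 8u_yy - 59.565u_y = 0. The second-order coefficients are A = 12.8, B = 1.08, C = 8. Since B² - 4AC = -408.4336 < 0, this is an elliptic PDE.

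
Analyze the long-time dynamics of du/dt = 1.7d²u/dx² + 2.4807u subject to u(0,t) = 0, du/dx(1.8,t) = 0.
Long-time behavior: u grows unboundedly. Reaction dominates diffusion (r=2.4807 > κπ²/(4L²)≈1.29); solution grows exponentially.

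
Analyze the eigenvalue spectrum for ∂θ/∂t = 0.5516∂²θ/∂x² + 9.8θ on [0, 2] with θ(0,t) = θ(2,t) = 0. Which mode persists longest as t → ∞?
Eigenvalues: λₙ = 0.5516n²π²/2² - 9.8.
First three modes:
  n=1: λ₁ = 0.5516π²/2² - 9.8 ≈ -8.439
  n=2: λ₂ = 2.2064π²/2² - 9.8 ≈ -4.356
  n=3: λ₃ = 4.9644π²/2² - 9.8 ≈ 2.449
Since 0.5516π²/2² ≈ 1.361 < 9.8, λ₁ < 0.
The n=1 mode grows fastest (−λₙ is largest for n=1) → dominates.
Asymptotic: θ ~ c₁ sin(πx/2) e^{8.439t} (exponential growth at rate −λ₁ ≈ 8.439).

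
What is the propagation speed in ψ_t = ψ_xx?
Infinite. The heat equation is parabolic, not hyperbolic, so disturbances propagate instantly.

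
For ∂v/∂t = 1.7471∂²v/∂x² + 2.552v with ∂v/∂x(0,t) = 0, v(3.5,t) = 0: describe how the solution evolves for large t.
v grows unboundedly. Reaction dominates diffusion (r=2.552 > κπ²/(4L²)≈0.35); solution grows exponentially.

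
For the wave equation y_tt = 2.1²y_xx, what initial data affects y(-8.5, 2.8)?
Domain of dependence: [-14.38, -2.62]. Signals travel at speed 2.1, so data within |x - -8.5| ≤ 2.1·2.8 = 5.88 can reach the point.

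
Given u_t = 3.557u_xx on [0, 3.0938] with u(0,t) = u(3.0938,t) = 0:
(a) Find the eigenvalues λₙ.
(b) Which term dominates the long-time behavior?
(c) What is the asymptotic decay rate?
Eigenvalues: λₙ = 3.557n²π²/3.0938².
First three modes:
  n=1: λ₁ = 3.557π²/3.0938² ≈ 3.668
  n=2: λ₂ = 14.228π²/3.0938² ≈ 14.671 (4× faster decay)
  n=3: λ₃ = 32.013π²/3.0938² ≈ 33.01 (9× faster decay)
As t → ∞, higher modes decay exponentially faster. The n=1 mode dominates: u ~ c₁ sin(πx/3.0938) e^{-λ₁t}.
Decay rate: λ₁ = 3.557π²/3.0938² ≈ 3.668.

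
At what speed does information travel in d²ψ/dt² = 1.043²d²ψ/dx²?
Speed = 1.043. Information travels along characteristics x = x₀ ± 1.043t.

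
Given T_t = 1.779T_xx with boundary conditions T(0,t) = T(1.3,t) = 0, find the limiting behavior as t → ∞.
T → 0. Heat diffuses out through both boundaries.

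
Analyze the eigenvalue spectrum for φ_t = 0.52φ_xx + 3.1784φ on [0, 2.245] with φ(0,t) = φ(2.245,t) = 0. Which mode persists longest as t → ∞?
Eigenvalues: λₙ = 0.52n²π²/2.245² - 3.1784.
First three modes:
  n=1: λ₁ = 0.52π²/2.245² - 3.1784 ≈ -2.16
  n=2: λ₂ = 2.08π²/2.245² - 3.1784 ≈ 0.895
  n=3: λ₃ = 4.68π²/2.245² - 3.1784 ≈ 5.986
Since 0.52π²/2.245² ≈ 1.018 < 3.1784, λ₁ < 0.
The n=1 mode grows fastest (−λₙ is largest for n=1) → dominates.
Asymptotic: φ ~ c₁ sin(πx/2.245) e^{2.16t} (exponential growth at rate −λ₁ ≈ 2.16).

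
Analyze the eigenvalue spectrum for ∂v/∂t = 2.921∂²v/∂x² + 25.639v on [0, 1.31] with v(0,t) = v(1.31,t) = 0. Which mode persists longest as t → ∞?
Eigenvalues: λₙ = 2.921n²π²/1.31² - 25.639.
First three modes:
  n=1: λ₁ = 2.921π²/1.31² - 25.639 ≈ -8.84
  n=2: λ₂ = 11.684π²/1.31² - 25.639 ≈ 41.558
  n=3: λ₃ = 26.289π²/1.31² - 25.639 ≈ 125.554
Since 2.921π²/1.31² ≈ 16.799 < 25.639, λ₁ < 0.
The n=1 mode grows fastest (−λₙ is largest for n=1) → dominates.
Asymptotic: v ~ c₁ sin(πx/1.31) e^{8.84t} (exponential growth at rate −λ₁ ≈ 8.84).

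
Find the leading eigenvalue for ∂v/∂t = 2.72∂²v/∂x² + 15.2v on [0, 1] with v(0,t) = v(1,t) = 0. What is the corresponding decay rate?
Eigenvalues: λₙ = 2.72n²π²/1² - 15.2.
First three modes:
  n=1: λ₁ = 2.72π² - 15.2 ≈ 11.645
  n=2: λ₂ = 10.88π² - 15.2 ≈ 92.181
  n=3: λ₃ = 24.48π² - 15.2 ≈ 226.408
Since 2.72π² ≈ 26.845 > 15.2, all λₙ > 0.
The n=1 mode decays slowest → dominates as t → ∞.
Asymptotic: v ~ c₁ sin(πx/1) e^{-λ₁t} with decay rate λ₁ ≈ 11.645.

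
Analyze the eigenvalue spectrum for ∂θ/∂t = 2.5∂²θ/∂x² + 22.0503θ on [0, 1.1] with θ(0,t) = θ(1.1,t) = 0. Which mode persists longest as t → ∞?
Eigenvalues: λₙ = 2.5n²π²/1.1² - 22.0503.
First three modes:
  n=1: λ₁ = 2.5π²/1.1² - 22.0503 ≈ -1.659
  n=2: λ₂ = 10π²/1.1² - 22.0503 ≈ 59.517
  n=3: λ₃ = 22.5π²/1.1² - 22.0503 ≈ 161.475
Since 2.5π²/1.1² ≈ 20.392 < 22.0503, λ₁ < 0.
The n=1 mode grows fastest (−λₙ is largest for n=1) → dominates.
Asymptotic: θ ~ c₁ sin(πx/1.1) e^{1.659t} (exponential growth at rate −λ₁ ≈ 1.659).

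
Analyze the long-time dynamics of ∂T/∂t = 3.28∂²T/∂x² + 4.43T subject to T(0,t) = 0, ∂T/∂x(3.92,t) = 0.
Long-time behavior: T grows unboundedly. Reaction dominates diffusion (r=4.43 > κπ²/(4L²)≈0.53); solution grows exponentially.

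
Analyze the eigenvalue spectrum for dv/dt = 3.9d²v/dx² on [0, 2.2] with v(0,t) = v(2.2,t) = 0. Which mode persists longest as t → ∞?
Eigenvalues: λₙ = 3.9n²π²/2.2².
First three modes:
  n=1: λ₁ = 3.9π²/2.2² ≈ 7.953
  n=2: λ₂ = 15.6π²/2.2² ≈ 31.811 (4× faster decay)
  n=3: λ₃ = 35.1π²/2.2² ≈ 71.575 (9× faster decay)
As t → ∞, higher modes decay exponentially faster. The n=1 mode dominates: v ~ c₁ sin(πx/2.2) e^{-λ₁t}.
Decay rate: λ₁ = 3.9π²/2.2² ≈ 7.953.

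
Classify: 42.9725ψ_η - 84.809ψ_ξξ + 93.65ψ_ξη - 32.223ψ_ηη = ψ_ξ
Rewriting in standard form: -84.809ψ_ξξ + 93.65ψ_ξη - 32.223ψ_ηη - ψ_ξ + 42.9725ψ_η = 0. Elliptic (discriminant = -2160.879128).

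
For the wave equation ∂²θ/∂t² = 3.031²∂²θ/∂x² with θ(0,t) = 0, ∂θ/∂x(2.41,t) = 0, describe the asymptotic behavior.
θ oscillates (no decay). Energy is conserved; the solution oscillates indefinitely as standing waves.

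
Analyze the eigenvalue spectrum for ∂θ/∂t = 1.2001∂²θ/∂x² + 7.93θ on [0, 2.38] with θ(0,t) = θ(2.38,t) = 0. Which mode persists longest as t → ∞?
Eigenvalues: λₙ = 1.2001n²π²/2.38² - 7.93.
First three modes:
  n=1: λ₁ = 1.2001π²/2.38² - 7.93 ≈ -5.839
  n=2: λ₂ = 4.8004π²/2.38² - 7.93 ≈ 0.434
  n=3: λ₃ = 10.8009π²/2.38² - 7.93 ≈ 10.889
Since 1.2001π²/2.38² ≈ 2.091 < 7.93, λ₁ < 0.
The n=1 mode grows fastest (−λₙ is largest for n=1) → dominates.
Asymptotic: θ ~ c₁ sin(πx/2.38) e^{5.839t} (exponential growth at rate −λ₁ ≈ 5.839).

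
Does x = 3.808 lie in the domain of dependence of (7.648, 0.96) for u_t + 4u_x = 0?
Yes. The characteristic through (7.648, 0.96) passes through x = 3.808.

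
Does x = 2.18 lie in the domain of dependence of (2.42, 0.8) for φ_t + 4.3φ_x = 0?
No. Only data at x = -1.02 affects (2.42, 0.8). Advection has one-way propagation along characteristics.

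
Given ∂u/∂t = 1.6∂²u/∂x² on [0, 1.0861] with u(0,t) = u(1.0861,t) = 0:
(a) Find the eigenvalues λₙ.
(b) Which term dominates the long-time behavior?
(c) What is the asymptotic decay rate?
Eigenvalues: λₙ = 1.6n²π²/1.0861².
First three modes:
  n=1: λ₁ = 1.6π²/1.0861² ≈ 13.387
  n=2: λ₂ = 6.4π²/1.0861² ≈ 53.548 (4× faster decay)
  n=3: λ₃ = 14.4π²/1.0861² ≈ 120.482 (9× faster decay)
As t → ∞, higher modes decay exponentially faster. The n=1 mode dominates: u ~ c₁ sin(πx/1.0861) e^{-λ₁t}.
Decay rate: λ₁ = 1.6π²/1.0861² ≈ 13.387.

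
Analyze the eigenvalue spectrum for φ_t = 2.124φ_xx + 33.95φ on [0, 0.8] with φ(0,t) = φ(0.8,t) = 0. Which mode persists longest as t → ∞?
Eigenvalues: λₙ = 2.124n²π²/0.8² - 33.95.
First three modes:
  n=1: λ₁ = 2.124π²/0.8² - 33.95 ≈ -1.195
  n=2: λ₂ = 8.496π²/0.8² - 33.95 ≈ 97.069
  n=3: λ₃ = 19.116π²/0.8² - 33.95 ≈ 260.843
Since 2.124π²/0.8² ≈ 32.755 < 33.95, λ₁ < 0.
The n=1 mode grows fastest (−λₙ is largest for n=1) → dominates.
Asymptotic: φ ~ c₁ sin(πx/0.8) e^{1.195t} (exponential growth at rate −λ₁ ≈ 1.195).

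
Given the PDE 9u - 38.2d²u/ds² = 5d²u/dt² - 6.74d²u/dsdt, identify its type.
Rewriting in standard form: -38.2d²u/ds² + 6.74d²u/dsdt - 5d²u/dt² + 9u = 0. The second-order coefficients are A = -38.2, B = 6.74, C = -5. Since B² - 4AC = -718.5724 < 0, this is an elliptic PDE.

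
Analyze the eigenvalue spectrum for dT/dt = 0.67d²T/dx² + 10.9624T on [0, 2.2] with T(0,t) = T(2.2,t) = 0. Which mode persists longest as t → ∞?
Eigenvalues: λₙ = 0.67n²π²/2.2² - 10.9624.
First three modes:
  n=1: λ₁ = 0.67π²/2.2² - 10.9624 ≈ -9.596
  n=2: λ₂ = 2.68π²/2.2² - 10.9624 ≈ -5.497
  n=3: λ₃ = 6.03π²/2.2² - 10.9624 ≈ 1.334
Since 0.67π²/2.2² ≈ 1.366 < 10.9624, λ₁ < 0.
The n=1 mode grows fastest (−λₙ is largest for n=1) → dominates.
Asymptotic: T ~ c₁ sin(πx/2.2) e^{9.596t} (exponential growth at rate −λ₁ ≈ 9.596).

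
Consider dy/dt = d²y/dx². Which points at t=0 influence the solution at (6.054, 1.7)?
The entire real line. The heat equation has infinite propagation speed: any initial disturbance instantly affects all points (though exponentially small far away).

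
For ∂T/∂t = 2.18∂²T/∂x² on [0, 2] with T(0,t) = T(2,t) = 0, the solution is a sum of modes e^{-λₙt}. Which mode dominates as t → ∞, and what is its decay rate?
Eigenvalues: λₙ = 2.18n²π²/2².
First three modes:
  n=1: λ₁ = 2.18π²/2² ≈ 5.379
  n=2: λ₂ = 8.72π²/2² ≈ 21.516 (4× faster decay)
  n=3: λ₃ = 19.62π²/2² ≈ 48.41 (9× faster decay)
As t → ∞, higher modes decay exponentially faster. The n=1 mode dominates: T ~ c₁ sin(πx/2) e^{-λ₁t}.
Decay rate: λ₁ = 2.18π²/2² ≈ 5.379.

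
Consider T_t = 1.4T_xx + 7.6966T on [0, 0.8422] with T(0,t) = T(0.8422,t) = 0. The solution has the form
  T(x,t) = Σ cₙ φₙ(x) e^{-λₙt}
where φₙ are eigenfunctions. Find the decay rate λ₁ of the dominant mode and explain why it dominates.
Eigenvalues: λₙ = 1.4n²π²/0.8422² - 7.6966.
First three modes:
  n=1: λ₁ = 1.4π²/0.8422² - 7.6966 ≈ 11.784
  n=2: λ₂ = 5.6π²/0.8422² - 7.6966 ≈ 70.225
  n=3: λ₃ = 12.6π²/0.8422² - 7.6966 ≈ 167.627
Since 1.4π²/0.8422² ≈ 19.48 > 7.6966, all λₙ > 0.
The n=1 mode decays slowest → dominates as t → ∞.
Asymptotic: T ~ c₁ sin(πx/0.8422) e^{-λ₁t} with decay rate λ₁ ≈ 11.784.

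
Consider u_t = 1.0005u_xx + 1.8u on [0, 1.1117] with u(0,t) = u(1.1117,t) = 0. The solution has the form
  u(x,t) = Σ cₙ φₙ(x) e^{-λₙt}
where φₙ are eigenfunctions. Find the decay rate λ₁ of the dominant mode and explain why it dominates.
Eigenvalues: λₙ = 1.0005n²π²/1.1117² - 1.8.
First three modes:
  n=1: λ₁ = 1.0005π²/1.1117² - 1.8 ≈ 6.19
  n=2: λ₂ = 4.002π²/1.1117² - 1.8 ≈ 30.16
  n=3: λ₃ = 9.0045π²/1.1117² - 1.8 ≈ 70.109
Since 1.0005π²/1.1117² ≈ 7.99 > 1.8, all λₙ > 0.
The n=1 mode decays slowest → dominates as t → ∞.
Asymptotic: u ~ c₁ sin(πx/1.1117) e^{-λ₁t} with decay rate λ₁ ≈ 6.19.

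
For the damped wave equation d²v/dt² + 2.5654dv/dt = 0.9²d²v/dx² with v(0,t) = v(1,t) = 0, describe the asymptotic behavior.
v → 0. Damping (γ=2.5654) dissipates energy; oscillations decay exponentially.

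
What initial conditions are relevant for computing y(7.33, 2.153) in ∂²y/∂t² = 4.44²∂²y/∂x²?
Domain of dependence: [-2.22932, 16.88932]. Signals travel at speed 4.44, so data within |x - 7.33| ≤ 4.44·2.153 = 9.55932 can reach the point.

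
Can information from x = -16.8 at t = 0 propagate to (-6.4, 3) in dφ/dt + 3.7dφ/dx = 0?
No. Only data at x = -17.5 affects (-6.4, 3). Advection has one-way propagation along characteristics.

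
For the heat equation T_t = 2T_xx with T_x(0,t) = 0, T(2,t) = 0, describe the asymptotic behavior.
T → 0. Heat escapes through the Dirichlet boundary.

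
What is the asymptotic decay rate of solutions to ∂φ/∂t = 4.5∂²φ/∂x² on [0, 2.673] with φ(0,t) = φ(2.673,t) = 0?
Eigenvalues: λₙ = 4.5n²π²/2.673².
First three modes:
  n=1: λ₁ = 4.5π²/2.673² ≈ 6.216
  n=2: λ₂ = 18π²/2.673² ≈ 24.864 (4× faster decay)
  n=3: λ₃ = 40.5π²/2.673² ≈ 55.944 (9× faster decay)
As t → ∞, higher modes decay exponentially faster. The n=1 mode dominates: φ ~ c₁ sin(πx/2.673) e^{-λ₁t}.
Decay rate: λ₁ = 4.5π²/2.673² ≈ 6.216.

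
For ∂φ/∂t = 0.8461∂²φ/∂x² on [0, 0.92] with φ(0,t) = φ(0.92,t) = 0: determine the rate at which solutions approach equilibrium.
Eigenvalues: λₙ = 0.8461n²π²/0.92².
First three modes:
  n=1: λ₁ = 0.8461π²/0.92² ≈ 9.866
  n=2: λ₂ = 3.3844π²/0.92² ≈ 39.464 (4× faster decay)
  n=3: λ₃ = 7.6149π²/0.92² ≈ 88.795 (9× faster decay)
As t → ∞, higher modes decay exponentially faster. The n=1 mode dominates: φ ~ c₁ sin(πx/0.92) e^{-λ₁t}.
Decay rate: λ₁ = 0.8461π²/0.92² ≈ 9.866.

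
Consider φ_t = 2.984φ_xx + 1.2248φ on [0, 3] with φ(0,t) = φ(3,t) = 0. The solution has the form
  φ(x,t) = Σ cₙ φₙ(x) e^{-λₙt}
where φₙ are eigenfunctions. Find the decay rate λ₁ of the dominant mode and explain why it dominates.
Eigenvalues: λₙ = 2.984n²π²/3² - 1.2248.
First three modes:
  n=1: λ₁ = 2.984π²/3² - 1.2248 ≈ 2.048
  n=2: λ₂ = 11.936π²/3² - 1.2248 ≈ 11.864
  n=3: λ₃ = 26.856π²/3² - 1.2248 ≈ 28.226
Since 2.984π²/3² ≈ 3.272 > 1.2248, all λₙ > 0.
The n=1 mode decays slowest → dominates as t → ∞.
Asymptotic: φ ~ c₁ sin(πx/3) e^{-λ₁t} with decay rate λ₁ ≈ 2.048.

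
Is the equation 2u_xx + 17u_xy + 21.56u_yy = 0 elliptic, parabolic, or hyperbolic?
Computing B² - 4AC with A = 2, B = 17, C = 21.56: discriminant = 116.52 (positive). Answer: hyperbolic.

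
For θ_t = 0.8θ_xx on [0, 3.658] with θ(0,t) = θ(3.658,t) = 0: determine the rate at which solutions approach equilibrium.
Eigenvalues: λₙ = 0.8n²π²/3.658².
First three modes:
  n=1: λ₁ = 0.8π²/3.658² ≈ 0.59
  n=2: λ₂ = 3.2π²/3.658² ≈ 2.36 (4× faster decay)
  n=3: λ₃ = 7.2π²/3.658² ≈ 5.311 (9× faster decay)
As t → ∞, higher modes decay exponentially faster. The n=1 mode dominates: θ ~ c₁ sin(πx/3.658) e^{-λ₁t}.
Decay rate: λ₁ = 0.8π²/3.658² ≈ 0.59.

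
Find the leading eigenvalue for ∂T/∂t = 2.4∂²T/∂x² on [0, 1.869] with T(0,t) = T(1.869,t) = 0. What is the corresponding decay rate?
Eigenvalues: λₙ = 2.4n²π²/1.869².
First three modes:
  n=1: λ₁ = 2.4π²/1.869² ≈ 6.781
  n=2: λ₂ = 9.6π²/1.869² ≈ 27.124 (4× faster decay)
  n=3: λ₃ = 21.6π²/1.869² ≈ 61.029 (9× faster decay)
As t → ∞, higher modes decay exponentially faster. The n=1 mode dominates: T ~ c₁ sin(πx/1.869) e^{-λ₁t}.
Decay rate: λ₁ = 2.4π²/1.869² ≈ 6.781.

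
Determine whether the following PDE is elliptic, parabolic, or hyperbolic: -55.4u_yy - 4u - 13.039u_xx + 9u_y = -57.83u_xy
Rewriting in standard form: -13.039u_xx + 57.83u_xy - 55.4u_yy + 9u_y - 4u = 0. Coefficients: A = -13.039, B = 57.83, C = -55.4. B² - 4AC = 454.8665, which is positive, so the equation is hyperbolic.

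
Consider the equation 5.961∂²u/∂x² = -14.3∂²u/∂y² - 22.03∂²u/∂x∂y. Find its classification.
Rewriting in standard form: 5.961∂²u/∂x² + 22.03∂²u/∂x∂y + 14.3∂²u/∂y² = 0. Hyperbolic. (A = 5.961, B = 22.03, C = 14.3 gives B² - 4AC = 144.3517.)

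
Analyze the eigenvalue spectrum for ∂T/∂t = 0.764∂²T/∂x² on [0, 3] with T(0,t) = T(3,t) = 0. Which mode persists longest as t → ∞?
Eigenvalues: λₙ = 0.764n²π²/3².
First three modes:
  n=1: λ₁ = 0.764π²/3² ≈ 0.838
  n=2: λ₂ = 3.056π²/3² ≈ 3.351 (4× faster decay)
  n=3: λ₃ = 6.876π²/3² ≈ 7.54 (9× faster decay)
As t → ∞, higher modes decay exponentially faster. The n=1 mode dominates: T ~ c₁ sin(πx/3) e^{-λ₁t}.
Decay rate: λ₁ = 0.764π²/3² ≈ 0.838.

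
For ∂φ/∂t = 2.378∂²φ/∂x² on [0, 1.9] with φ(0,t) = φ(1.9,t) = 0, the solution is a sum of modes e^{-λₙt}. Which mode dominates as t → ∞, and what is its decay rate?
Eigenvalues: λₙ = 2.378n²π²/1.9².
First three modes:
  n=1: λ₁ = 2.378π²/1.9² ≈ 6.501
  n=2: λ₂ = 9.512π²/1.9² ≈ 26.005 (4× faster decay)
  n=3: λ₃ = 21.402π²/1.9² ≈ 58.512 (9× faster decay)
As t → ∞, higher modes decay exponentially faster. The n=1 mode dominates: φ ~ c₁ sin(πx/1.9) e^{-λ₁t}.
Decay rate: λ₁ = 2.378π²/1.9² ≈ 6.501.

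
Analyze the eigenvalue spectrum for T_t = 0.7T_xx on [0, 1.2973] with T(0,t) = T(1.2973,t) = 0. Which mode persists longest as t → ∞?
Eigenvalues: λₙ = 0.7n²π²/1.2973².
First three modes:
  n=1: λ₁ = 0.7π²/1.2973² ≈ 4.105
  n=2: λ₂ = 2.8π²/1.2973² ≈ 16.42 (4× faster decay)
  n=3: λ₃ = 6.3π²/1.2973² ≈ 36.945 (9× faster decay)
As t → ∞, higher modes decay exponentially faster. The n=1 mode dominates: T ~ c₁ sin(πx/1.2973) e^{-λ₁t}.
Decay rate: λ₁ = 0.7π²/1.2973² ≈ 4.105.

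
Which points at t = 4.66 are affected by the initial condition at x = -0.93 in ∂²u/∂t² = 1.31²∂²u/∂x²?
Domain of influence: [-7.0346, 5.1746]. Data at x = -0.93 spreads outward at speed 1.31.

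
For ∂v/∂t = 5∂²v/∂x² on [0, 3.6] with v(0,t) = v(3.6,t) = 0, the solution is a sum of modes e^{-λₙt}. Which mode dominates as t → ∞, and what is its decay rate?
Eigenvalues: λₙ = 5n²π²/3.6².
First three modes:
  n=1: λ₁ = 5π²/3.6² ≈ 3.808
  n=2: λ₂ = 20π²/3.6² ≈ 15.231 (4× faster decay)
  n=3: λ₃ = 45π²/3.6² ≈ 34.269 (9× faster decay)
As t → ∞, higher modes decay exponentially faster. The n=1 mode dominates: v ~ c₁ sin(πx/3.6) e^{-λ₁t}.
Decay rate: λ₁ = 5π²/3.6² ≈ 3.808.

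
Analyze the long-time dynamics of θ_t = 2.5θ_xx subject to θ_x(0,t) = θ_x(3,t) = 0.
Long-time behavior: θ → constant (steady state). Heat is conserved (no flux at boundaries); solution approaches the spatial average.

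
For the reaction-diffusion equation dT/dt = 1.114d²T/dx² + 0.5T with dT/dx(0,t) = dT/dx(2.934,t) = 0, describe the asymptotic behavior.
T grows unboundedly. With Neumann BCs the constant mode has diffusion eigenvalue 0, so any r > 0 makes it grow like e^(0.5t); solution grows exponentially.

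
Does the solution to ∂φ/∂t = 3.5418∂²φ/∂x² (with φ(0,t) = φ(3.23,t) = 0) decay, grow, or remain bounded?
φ → 0. Heat diffuses out through both boundaries.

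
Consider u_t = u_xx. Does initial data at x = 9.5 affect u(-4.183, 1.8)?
Yes, for any finite x. The heat equation has infinite propagation speed, so all initial data affects all points at any t > 0.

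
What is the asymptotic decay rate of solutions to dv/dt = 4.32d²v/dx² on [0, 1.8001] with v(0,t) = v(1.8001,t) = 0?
Eigenvalues: λₙ = 4.32n²π²/1.8001².
First three modes:
  n=1: λ₁ = 4.32π²/1.8001² ≈ 13.158
  n=2: λ₂ = 17.28π²/1.8001² ≈ 52.632 (4× faster decay)
  n=3: λ₃ = 38.88π²/1.8001² ≈ 118.422 (9× faster decay)
As t → ∞, higher modes decay exponentially faster. The n=1 mode dominates: v ~ c₁ sin(πx/1.8001) e^{-λ₁t}.
Decay rate: λ₁ = 4.32π²/1.8001² ≈ 13.158.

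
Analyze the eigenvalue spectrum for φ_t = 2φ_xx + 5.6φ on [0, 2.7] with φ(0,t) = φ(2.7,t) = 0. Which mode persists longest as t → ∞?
Eigenvalues: λₙ = 2n²π²/2.7² - 5.6.
First three modes:
  n=1: λ₁ = 2π²/2.7² - 5.6 ≈ -2.892
  n=2: λ₂ = 8π²/2.7² - 5.6 ≈ 5.231
  n=3: λ₃ = 18π²/2.7² - 5.6 ≈ 18.769
Since 2π²/2.7² ≈ 2.708 < 5.6, λ₁ < 0.
The n=1 mode grows fastest (−λₙ is largest for n=1) → dominates.
Asymptotic: φ ~ c₁ sin(πx/2.7) e^{2.892t} (exponential growth at rate −λ₁ ≈ 2.892).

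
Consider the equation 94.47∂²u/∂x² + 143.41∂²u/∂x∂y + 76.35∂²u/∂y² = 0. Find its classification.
Elliptic. (A = 94.47, B = 143.41, C = 76.35 gives B² - 4AC = -8284.7099.)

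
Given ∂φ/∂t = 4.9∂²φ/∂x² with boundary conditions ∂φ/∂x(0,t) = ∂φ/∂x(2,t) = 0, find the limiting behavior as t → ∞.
φ → constant (steady state). Heat is conserved (no flux at boundaries); solution approaches the spatial average.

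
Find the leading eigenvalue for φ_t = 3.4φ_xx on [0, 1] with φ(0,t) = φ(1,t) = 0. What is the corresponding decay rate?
Eigenvalues: λₙ = 3.4n²π².
First three modes:
  n=1: λ₁ = 3.4π² ≈ 33.557
  n=2: λ₂ = 13.6π² ≈ 134.227 (4× faster decay)
  n=3: λ₃ = 30.6π² ≈ 302.01 (9× faster decay)
As t → ∞, higher modes decay exponentially faster. The n=1 mode dominates: φ ~ c₁ sin(πx) e^{-λ₁t}.
Decay rate: λ₁ = 3.4π² ≈ 33.557.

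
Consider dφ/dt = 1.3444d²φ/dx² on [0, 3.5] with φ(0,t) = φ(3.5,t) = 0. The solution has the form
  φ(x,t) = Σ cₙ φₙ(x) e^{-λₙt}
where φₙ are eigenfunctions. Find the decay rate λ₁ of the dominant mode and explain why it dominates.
Eigenvalues: λₙ = 1.3444n²π²/3.5².
First three modes:
  n=1: λ₁ = 1.3444π²/3.5² ≈ 1.083
  n=2: λ₂ = 5.3776π²/3.5² ≈ 4.333 (4× faster decay)
  n=3: λ₃ = 12.0996π²/3.5² ≈ 9.748 (9× faster decay)
As t → ∞, higher modes decay exponentially faster. The n=1 mode dominates: φ ~ c₁ sin(πx/3.5) e^{-λ₁t}.
Decay rate: λ₁ = 1.3444π²/3.5² ≈ 1.083.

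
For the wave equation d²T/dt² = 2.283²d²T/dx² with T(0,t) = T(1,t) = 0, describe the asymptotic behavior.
T oscillates (no decay). Energy is conserved; the solution oscillates indefinitely as standing waves.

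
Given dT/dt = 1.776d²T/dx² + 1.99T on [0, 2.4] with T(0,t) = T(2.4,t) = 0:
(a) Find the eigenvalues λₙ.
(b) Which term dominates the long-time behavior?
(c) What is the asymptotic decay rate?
Eigenvalues: λₙ = 1.776n²π²/2.4² - 1.99.
First three modes:
  n=1: λ₁ = 1.776π²/2.4² - 1.99 ≈ 1.053
  n=2: λ₂ = 7.104π²/2.4² - 1.99 ≈ 10.183
  n=3: λ₃ = 15.984π²/2.4² - 1.99 ≈ 25.398
Since 1.776π²/2.4² ≈ 3.043 > 1.99, all λₙ > 0.
The n=1 mode decays slowest → dominates as t → ∞.
Asymptotic: T ~ c₁ sin(πx/2.4) e^{-λ₁t} with decay rate λ₁ ≈ 1.053.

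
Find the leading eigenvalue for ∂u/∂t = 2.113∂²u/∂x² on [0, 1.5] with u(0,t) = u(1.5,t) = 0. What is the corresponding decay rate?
Eigenvalues: λₙ = 2.113n²π²/1.5².
First three modes:
  n=1: λ₁ = 2.113π²/1.5² ≈ 9.269
  n=2: λ₂ = 8.452π²/1.5² ≈ 37.075 (4× faster decay)
  n=3: λ₃ = 19.017π²/1.5² ≈ 83.418 (9× faster decay)
As t → ∞, higher modes decay exponentially faster. The n=1 mode dominates: u ~ c₁ sin(πx/1.5) e^{-λ₁t}.
Decay rate: λ₁ = 2.113π²/1.5² ≈ 9.269.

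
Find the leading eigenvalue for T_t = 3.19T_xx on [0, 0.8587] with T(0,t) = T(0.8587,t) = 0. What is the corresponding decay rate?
Eigenvalues: λₙ = 3.19n²π²/0.8587².
First three modes:
  n=1: λ₁ = 3.19π²/0.8587² ≈ 42.698
  n=2: λ₂ = 12.76π²/0.8587² ≈ 170.792 (4× faster decay)
  n=3: λ₃ = 28.71π²/0.8587² ≈ 384.282 (9× faster decay)
As t → ∞, higher modes decay exponentially faster. The n=1 mode dominates: T ~ c₁ sin(πx/0.8587) e^{-λ₁t}.
Decay rate: λ₁ = 3.19π²/0.8587² ≈ 42.698.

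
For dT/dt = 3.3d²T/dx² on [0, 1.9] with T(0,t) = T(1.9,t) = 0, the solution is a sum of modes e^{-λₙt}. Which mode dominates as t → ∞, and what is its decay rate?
Eigenvalues: λₙ = 3.3n²π²/1.9².
First three modes:
  n=1: λ₁ = 3.3π²/1.9² ≈ 9.022
  n=2: λ₂ = 13.2π²/1.9² ≈ 36.088 (4× faster decay)
  n=3: λ₃ = 29.7π²/1.9² ≈ 81.199 (9× faster decay)
As t → ∞, higher modes decay exponentially faster. The n=1 mode dominates: T ~ c₁ sin(πx/1.9) e^{-λ₁t}.
Decay rate: λ₁ = 3.3π²/1.9² ≈ 9.022.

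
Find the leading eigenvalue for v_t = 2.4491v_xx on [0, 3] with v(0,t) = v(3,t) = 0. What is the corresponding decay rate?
Eigenvalues: λₙ = 2.4491n²π²/3².
First three modes:
  n=1: λ₁ = 2.4491π²/3² ≈ 2.686
  n=2: λ₂ = 9.7964π²/3² ≈ 10.743 (4× faster decay)
  n=3: λ₃ = 22.0419π²/3² ≈ 24.172 (9× faster decay)
As t → ∞, higher modes decay exponentially faster. The n=1 mode dominates: v ~ c₁ sin(πx/3) e^{-λ₁t}.
Decay rate: λ₁ = 2.4491π²/3² ≈ 2.686.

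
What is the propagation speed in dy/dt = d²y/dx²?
Infinite. The heat equation is parabolic, not hyperbolic, so disturbances propagate instantly.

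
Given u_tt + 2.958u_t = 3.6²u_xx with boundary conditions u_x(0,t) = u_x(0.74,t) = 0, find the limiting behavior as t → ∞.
u → constant (steady state). Damping (γ=2.958) dissipates the nonconstant modes; with Neumann BCs the spatial average obeys M''+γM'=0 and tends to a finite limit.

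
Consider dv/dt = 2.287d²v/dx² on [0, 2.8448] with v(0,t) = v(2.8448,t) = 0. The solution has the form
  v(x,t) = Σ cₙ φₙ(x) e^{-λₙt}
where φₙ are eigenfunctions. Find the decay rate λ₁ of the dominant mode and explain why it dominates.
Eigenvalues: λₙ = 2.287n²π²/2.8448².
First three modes:
  n=1: λ₁ = 2.287π²/2.8448² ≈ 2.789
  n=2: λ₂ = 9.148π²/2.8448² ≈ 11.156 (4× faster decay)
  n=3: λ₃ = 20.583π²/2.8448² ≈ 25.102 (9× faster decay)
As t → ∞, higher modes decay exponentially faster. The n=1 mode dominates: v ~ c₁ sin(πx/2.8448) e^{-λ₁t}.
Decay rate: λ₁ = 2.287π²/2.8448² ≈ 2.789.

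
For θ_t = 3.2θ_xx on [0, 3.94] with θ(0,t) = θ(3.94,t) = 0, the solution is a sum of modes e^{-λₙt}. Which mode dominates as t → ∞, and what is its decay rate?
Eigenvalues: λₙ = 3.2n²π²/3.94².
First three modes:
  n=1: λ₁ = 3.2π²/3.94² ≈ 2.034
  n=2: λ₂ = 12.8π²/3.94² ≈ 8.138 (4× faster decay)
  n=3: λ₃ = 28.8π²/3.94² ≈ 18.31 (9× faster decay)
As t → ∞, higher modes decay exponentially faster. The n=1 mode dominates: θ ~ c₁ sin(πx/3.94) e^{-λ₁t}.
Decay rate: λ₁ = 3.2π²/3.94² ≈ 2.034.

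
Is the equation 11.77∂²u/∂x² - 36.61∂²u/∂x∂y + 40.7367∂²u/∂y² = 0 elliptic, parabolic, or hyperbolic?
Computing B² - 4AC with A = 11.77, B = -36.61, C = 40.7367: discriminant = -577.591736 (negative). Answer: elliptic.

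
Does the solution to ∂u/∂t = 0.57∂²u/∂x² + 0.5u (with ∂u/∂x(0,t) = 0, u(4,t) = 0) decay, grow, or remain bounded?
u grows unboundedly. Reaction dominates diffusion (r=0.5 > κπ²/(4L²)≈0.09); solution grows exponentially.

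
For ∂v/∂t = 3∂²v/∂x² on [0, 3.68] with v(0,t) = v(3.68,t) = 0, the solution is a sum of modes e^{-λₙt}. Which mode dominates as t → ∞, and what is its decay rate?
Eigenvalues: λₙ = 3n²π²/3.68².
First three modes:
  n=1: λ₁ = 3π²/3.68² ≈ 2.186
  n=2: λ₂ = 12π²/3.68² ≈ 8.746 (4× faster decay)
  n=3: λ₃ = 27π²/3.68² ≈ 19.677 (9× faster decay)
As t → ∞, higher modes decay exponentially faster. The n=1 mode dominates: v ~ c₁ sin(πx/3.68) e^{-λ₁t}.
Decay rate: λ₁ = 3π²/3.68² ≈ 2.186.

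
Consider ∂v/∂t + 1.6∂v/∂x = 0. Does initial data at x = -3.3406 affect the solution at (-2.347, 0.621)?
Yes. The characteristic through (-2.347, 0.621) passes through x = -3.3406.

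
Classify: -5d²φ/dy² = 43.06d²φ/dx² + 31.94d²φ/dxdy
Rewriting in standard form: -43.06d²φ/dx² - 31.94d²φ/dxdy - 5d²φ/dy² = 0. Hyperbolic (discriminant = 158.9636).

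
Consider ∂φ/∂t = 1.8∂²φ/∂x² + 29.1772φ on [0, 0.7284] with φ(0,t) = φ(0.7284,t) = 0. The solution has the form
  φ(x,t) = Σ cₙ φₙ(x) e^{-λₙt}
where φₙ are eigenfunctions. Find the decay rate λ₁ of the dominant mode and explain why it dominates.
Eigenvalues: λₙ = 1.8n²π²/0.7284² - 29.1772.
First three modes:
  n=1: λ₁ = 1.8π²/0.7284² - 29.1772 ≈ 4.306
  n=2: λ₂ = 7.2π²/0.7284² - 29.1772 ≈ 104.757
  n=3: λ₃ = 16.2π²/0.7284² - 29.1772 ≈ 272.175
Since 1.8π²/0.7284² ≈ 33.484 > 29.1772, all λₙ > 0.
The n=1 mode decays slowest → dominates as t → ∞.
Asymptotic: φ ~ c₁ sin(πx/0.7284) e^{-λ₁t} with decay rate λ₁ ≈ 4.306.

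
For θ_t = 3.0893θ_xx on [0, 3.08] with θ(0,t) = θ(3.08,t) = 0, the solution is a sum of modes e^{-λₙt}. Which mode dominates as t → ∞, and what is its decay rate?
Eigenvalues: λₙ = 3.0893n²π²/3.08².
First three modes:
  n=1: λ₁ = 3.0893π²/3.08² ≈ 3.214
  n=2: λ₂ = 12.3572π²/3.08² ≈ 12.856 (4× faster decay)
  n=3: λ₃ = 27.8037π²/3.08² ≈ 28.927 (9× faster decay)
As t → ∞, higher modes decay exponentially faster. The n=1 mode dominates: θ ~ c₁ sin(πx/3.08) e^{-λ₁t}.
Decay rate: λ₁ = 3.0893π²/3.08² ≈ 3.214.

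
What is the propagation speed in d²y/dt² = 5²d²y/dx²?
Speed = 5. Information travels along characteristics x = x₀ ± 5t.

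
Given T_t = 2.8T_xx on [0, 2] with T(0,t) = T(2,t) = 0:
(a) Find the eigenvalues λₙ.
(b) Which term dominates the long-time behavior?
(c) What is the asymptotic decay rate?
Eigenvalues: λₙ = 2.8n²π²/2².
First three modes:
  n=1: λ₁ = 2.8π²/2² ≈ 6.909
  n=2: λ₂ = 11.2π²/2² ≈ 27.635 (4× faster decay)
  n=3: λ₃ = 25.2π²/2² ≈ 62.179 (9× faster decay)
As t → ∞, higher modes decay exponentially faster. The n=1 mode dominates: T ~ c₁ sin(πx/2) e^{-λ₁t}.
Decay rate: λ₁ = 2.8π²/2² ≈ 6.909.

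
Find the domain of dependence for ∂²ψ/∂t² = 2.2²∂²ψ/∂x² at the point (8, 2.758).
Domain of dependence: [1.9324, 14.0676]. Signals travel at speed 2.2, so data within |x - 8| ≤ 2.2·2.758 = 6.0676 can reach the point.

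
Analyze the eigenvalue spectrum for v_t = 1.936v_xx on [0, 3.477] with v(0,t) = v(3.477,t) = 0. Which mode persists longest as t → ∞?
Eigenvalues: λₙ = 1.936n²π²/3.477².
First three modes:
  n=1: λ₁ = 1.936π²/3.477² ≈ 1.581
  n=2: λ₂ = 7.744π²/3.477² ≈ 6.322 (4× faster decay)
  n=3: λ₃ = 17.424π²/3.477² ≈ 14.225 (9× faster decay)
As t → ∞, higher modes decay exponentially faster. The n=1 mode dominates: v ~ c₁ sin(πx/3.477) e^{-λ₁t}.
Decay rate: λ₁ = 1.936π²/3.477² ≈ 1.581.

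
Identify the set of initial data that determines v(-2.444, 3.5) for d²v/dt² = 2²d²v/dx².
Domain of dependence: [-9.444, 4.556]. Signals travel at speed 2, so data within |x - -2.444| ≤ 2·3.5 = 7 can reach the point.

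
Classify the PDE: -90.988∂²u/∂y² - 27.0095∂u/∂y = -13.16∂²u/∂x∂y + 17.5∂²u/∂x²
Rewriting in standard form: -17.5∂²u/∂x² + 13.16∂²u/∂x∂y - 90.988∂²u/∂y² - 27.0095∂u/∂y = 0. A = -17.5, B = 13.16, C = -90.988. Discriminant B² - 4AC = -6195.9744. Since -6195.9744 < 0, elliptic.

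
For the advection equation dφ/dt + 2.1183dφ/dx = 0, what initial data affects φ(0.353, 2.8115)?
A single point: x = -5.60260045. The characteristic through (0.353, 2.8115) is x - 2.1183t = const, so x = 0.353 - 2.1183·2.8115 = -5.60260045.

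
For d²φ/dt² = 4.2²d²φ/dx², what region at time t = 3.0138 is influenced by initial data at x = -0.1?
Domain of influence: [-12.75796, 12.55796]. Data at x = -0.1 spreads outward at speed 4.2.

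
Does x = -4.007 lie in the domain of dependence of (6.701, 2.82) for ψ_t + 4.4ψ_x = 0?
No. Only data at x = -5.707 affects (6.701, 2.82). Advection has one-way propagation along characteristics.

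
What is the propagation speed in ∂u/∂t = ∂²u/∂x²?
Infinite. The heat equation is parabolic, not hyperbolic, so disturbances propagate instantly.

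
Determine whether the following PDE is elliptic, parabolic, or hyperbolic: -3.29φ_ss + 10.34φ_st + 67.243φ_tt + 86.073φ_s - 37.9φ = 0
Coefficients: A = -3.29, B = 10.34, C = 67.243. B² - 4AC = 991.83348, which is positive, so the equation is hyperbolic.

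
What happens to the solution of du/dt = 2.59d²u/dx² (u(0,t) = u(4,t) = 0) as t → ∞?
u → 0. Heat diffuses out through both boundaries.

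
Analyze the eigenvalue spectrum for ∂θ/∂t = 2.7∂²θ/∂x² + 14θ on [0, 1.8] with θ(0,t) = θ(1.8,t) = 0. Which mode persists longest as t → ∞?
Eigenvalues: λₙ = 2.7n²π²/1.8² - 14.
First three modes:
  n=1: λ₁ = 2.7π²/1.8² - 14 ≈ -5.775
  n=2: λ₂ = 10.8π²/1.8² - 14 ≈ 18.899
  n=3: λ₃ = 24.3π²/1.8² - 14 ≈ 60.022
Since 2.7π²/1.8² ≈ 8.225 < 14, λ₁ < 0.
The n=1 mode grows fastest (−λₙ is largest for n=1) → dominates.
Asymptotic: θ ~ c₁ sin(πx/1.8) e^{5.775t} (exponential growth at rate −λ₁ ≈ 5.775).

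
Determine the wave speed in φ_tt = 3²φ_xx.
Speed = 3. Information travels along characteristics x = x₀ ± 3t.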